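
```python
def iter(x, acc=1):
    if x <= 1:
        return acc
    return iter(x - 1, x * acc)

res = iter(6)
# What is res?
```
Call trace:
iter(x=6, acc=1)
  iter(x=5, acc=6)
    iter(x=4, acc=30)
      iter(x=3, acc=120)
        iter(x=2, acc=360)
          iter(x=1, acc=720)
          -> return 720
        -> return 720
      -> return 720
    -> return 720
  -> return 720
-> return 720

Final answer: 720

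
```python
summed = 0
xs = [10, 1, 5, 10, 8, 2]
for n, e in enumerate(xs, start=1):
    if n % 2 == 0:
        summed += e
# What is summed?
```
Trace:
  summed=0
  summed=0, n=1, e=10
  summed=1, n=2, e=1
  summed=1, n=3, e=5
  summed=11, n=4, e=10
  summed=11, n=5, e=8
  summed=13, n=6, e=2

Final answer: 13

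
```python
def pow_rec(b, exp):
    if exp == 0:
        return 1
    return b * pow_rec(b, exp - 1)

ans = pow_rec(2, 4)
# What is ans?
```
Call trace:
pow_rec(b=2, exp=4)
  pow_rec(b=2, exp=3)
    pow_rec(b=2, exp=2)
      pow_rec(b=2, exp=1)
        pow_rec(b=2, exp=0)
        -> return 1
      -> return 2
    -> return 4
  -> return 8
-> return 16

Final answer: 16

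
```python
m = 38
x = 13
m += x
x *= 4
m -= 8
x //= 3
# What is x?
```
Trace:
  m=38
  m=38, x=13
  m=51, x=13
  m=51, x=52
  m=43, x=52
  m=43, x=17

Final answer: 17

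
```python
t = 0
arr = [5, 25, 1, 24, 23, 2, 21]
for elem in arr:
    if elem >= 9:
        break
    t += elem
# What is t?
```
Trace:
  t=0
  t=5, elem=5
  t=5, elem=25

Final answer: 5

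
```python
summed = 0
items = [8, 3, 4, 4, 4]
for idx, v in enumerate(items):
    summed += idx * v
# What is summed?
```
Trace:
  summed=0
  summed=0, idx=0, v=8
  summed=3, idx=1, v=3
  summed=11, idx=2, v=4
  summed=23, idx=3, v=4
  summed=39, idx=4, v=4

Final answer: 39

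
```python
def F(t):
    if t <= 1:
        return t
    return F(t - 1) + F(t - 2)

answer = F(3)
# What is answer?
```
Call trace:
F(t=3)
  F(t=2)
    F(t=1)
    -> return 1
    F(t=0)
    -> return 0
  -> return 1
  F(t=1)
  -> return 1
-> return 2

Final answer: 2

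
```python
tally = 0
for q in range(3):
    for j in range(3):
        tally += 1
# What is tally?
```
Trace:
  tally=0
  tally=1, q=0, j=0
  tally=2, q=0, j=1
  tally=3, q=0, j=2
  tally=4, q=1, j=0
  tally=5, q=1, j=1
  tally=6, q=1, j=2
  tally=7, q=2, j=0
  tally=8, q=2, j=1
  tally=9, q=2, j=2

Final answer: 9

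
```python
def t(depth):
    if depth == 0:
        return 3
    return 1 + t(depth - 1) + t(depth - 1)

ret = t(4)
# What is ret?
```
Call trace (a repeated sub-call is expanded the first time; later identical calls just restate its return value):
t(depth=4)
  t(depth=3)
    t(depth=2)
      t(depth=1)
        t(depth=0)
        -> return 3
        t(depth=0)
        -> return 3
      -> return 7
      t(depth=1) -> return 7  (same call as traced above)
    -> return 15
    t(depth=2) -> return 15  (same call as traced above)
  -> return 31
  t(depth=3) -> return 31  (same call as traced above)
-> return 63

Final answer: 63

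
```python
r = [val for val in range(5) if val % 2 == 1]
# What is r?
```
Trace:
  val=0
  val=1
  val=2
  val=3
  val=4
  r=[1, 3]

Final answer: [1, 3]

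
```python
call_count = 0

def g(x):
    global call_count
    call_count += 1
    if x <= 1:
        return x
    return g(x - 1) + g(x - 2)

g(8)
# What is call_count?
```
Call trace (a repeated sub-call is expanded the first time; later identical calls just restate its return value):
g(x=8)
  g(x=7)
    g(x=6)
      g(x=5)
        g(x=4)
          g(x=3)
            g(x=2)
              g(x=1)
              -> return 1
              g(x=0)
              -> return 0
            -> return 1
            g(x=1)
            -> return 1
          -> return 2
          g(x=2) -> return 1  (same call as traced above)
        -> return 3
        g(x=3) -> return 2  (same call as traced above)
      -> return 5
      g(x=4) -> return 3  (same call as traced above)
    -> return 8
    g(x=5) -> return 5  (same call as traced above)
  -> return 13
  g(x=6) -> return 8  (same call as traced above)
-> return 21

call_count is incremented once per call, so count the calls in each subtree. Let C(x) = number of calls made by g(x).
C(0) = C(1) = 1 (base case, no recursion); C(x) = 1 + C(x - 1) + C(x - 2) otherwise.
C(2) = 1 + C(1) + C(0) = 1 + 1 + 1 = 3
C(3) = 1 + C(2) + C(1) = 1 + 3 + 1 = 5
C(4) = 1 + C(3) + C(2) = 1 + 5 + 3 = 9
C(5) = 1 + C(4) + C(3) = 1 + 9 + 5 = 15
C(6) = 1 + C(5) + C(4) = 1 + 15 + 9 = 25
C(7) = 1 + C(6) + C(5) = 1 + 25 + 15 = 41
C(8) = 1 + C(7) + C(6) = 1 + 41 + 25 = 67
call_count = C(8) = 67

Final answer: 67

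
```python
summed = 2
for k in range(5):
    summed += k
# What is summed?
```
Trace:
  summed=2
  summed=2, k=0
  summed=3, k=1
  summed=5, k=2
  summed=8, k=3
  summed=12, k=4

Final answer: 12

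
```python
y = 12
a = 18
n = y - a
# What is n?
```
Trace:
  y=12
  y=12, a=18
  y=12, a=18, n=-6

Final answer: -6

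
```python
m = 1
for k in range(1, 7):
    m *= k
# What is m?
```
Trace:
  m=1
  m=1, k=1
  m=2, k=2
  m=6, k=3
  m=24, k=4
  m=120, k=5
  m=720, k=6

Final answer: 720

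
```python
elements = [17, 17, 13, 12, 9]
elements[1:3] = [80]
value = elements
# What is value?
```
Trace:
  elements=[17, 17, 13, 12, 9]
  elements=[17, 80, 12, 9]
  elements=[17, 80, 12, 9], value=[17, 80, 12, 9]

Final answer: [17, 80, 12, 9]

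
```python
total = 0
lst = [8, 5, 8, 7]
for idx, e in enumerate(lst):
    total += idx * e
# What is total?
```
Trace:
  total=0
  total=0, idx=0, e=8
  total=5, idx=1, e=5
  total=21, idx=2, e=8
  total=42, idx=3, e=7

Final answer: 42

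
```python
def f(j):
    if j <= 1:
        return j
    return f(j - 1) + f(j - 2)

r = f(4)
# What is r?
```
Call trace (a repeated sub-call is expanded the first time; later identical calls just restate its return value):
f(j=4)
  f(j=3)
    f(j=2)
      f(j=1)
      -> return 1
      f(j=0)
      -> return 0
    -> return 1
    f(j=1)
    -> return 1
  -> return 2
  f(j=2) -> return 1  (same call as traced above)
-> return 3

Final answer: 3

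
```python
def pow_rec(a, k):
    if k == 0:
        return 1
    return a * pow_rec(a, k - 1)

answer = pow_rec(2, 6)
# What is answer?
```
Call trace:
pow_rec(a=2, k=6)
  pow_rec(a=2, k=5)
    pow_rec(a=2, k=4)
      pow_rec(a=2, k=3)
        pow_rec(a=2, k=2)
          pow_rec(a=2, k=1)
            pow_rec(a=2, k=0)
            -> return 1
          -> return 2
        -> return 4
      -> return 8
    -> return 16
  -> return 32
-> return 64

Final answer: 64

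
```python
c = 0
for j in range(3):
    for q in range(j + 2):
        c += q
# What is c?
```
Trace:
  c=0
  c=0, j=0, q=0
  c=1, j=0, q=1
  c=1, j=1, q=0
  c=2, j=1, q=1
  c=4, j=1, q=2
  c=4, j=2, q=0
  c=5, j=2, q=1
  c=7, j=2, q=2
  c=10, j=2, q=3

Final answer: 10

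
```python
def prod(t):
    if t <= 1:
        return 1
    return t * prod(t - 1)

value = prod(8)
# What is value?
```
Call trace:
prod(t=8)
  prod(t=7)
    prod(t=6)
      prod(t=5)
        prod(t=4)
          prod(t=3)
            prod(t=2)
              prod(t=1)
              -> return 1
            -> return 2
          -> return 6
        -> return 24
      -> return 120
    -> return 720
  -> return 5040
-> return 40320

Final answer: 40320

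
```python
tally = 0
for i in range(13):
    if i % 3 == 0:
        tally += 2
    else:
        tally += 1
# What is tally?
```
Trace:
  tally=0
  tally=2, i=0
  tally=3, i=1
  tally=4, i=2
  tally=6, i=3
  tally=7, i=4
  tally=8, i=5
  tally=10, i=6
  tally=11, i=7
  tally=12, i=8
  tally=14, i=9
  tally=15, i=10
  tally=16, i=11
  tally=18, i=12

Final answer: 18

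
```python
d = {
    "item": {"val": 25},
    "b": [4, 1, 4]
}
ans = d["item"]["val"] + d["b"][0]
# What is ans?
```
Trace:
  d={'item': {'val': 25}, 'b': [4, 1, 4]}
  d={'item': {'val': 25}, 'b': [4, 1, 4]}, ans=29

Final answer: 29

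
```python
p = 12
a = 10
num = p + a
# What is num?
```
Trace:
  p=12
  p=12, a=10
  p=12, a=10, num=22

Final answer: 22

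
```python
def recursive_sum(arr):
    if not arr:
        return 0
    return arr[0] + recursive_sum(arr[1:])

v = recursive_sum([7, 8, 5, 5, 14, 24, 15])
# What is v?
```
Call trace:
recursive_sum(arr=[7, 8, 5, 5, 14, 24, 15])
  recursive_sum(arr=[8, 5, 5, 14, 24, 15])
    recursive_sum(arr=[5, 5, 14, 24, 15])
      recursive_sum(arr=[5, 14, 24, 15])
        recursive_sum(arr=[14, 24, 15])
          recursive_sum(arr=[24, 15])
            recursive_sum(arr=[15])
              recursive_sum(arr=[])
              -> return 0
            -> return 15
          -> return 39
        -> return 53
      -> return 58
    -> return 63
  -> return 71
-> return 78

Final answer: 78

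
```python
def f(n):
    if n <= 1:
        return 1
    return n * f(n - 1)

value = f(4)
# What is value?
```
Call trace:
f(n=4)
  f(n=3)
    f(n=2)
      f(n=1)
      -> return 1
    -> return 2
  -> return 6
-> return 24

Final answer: 24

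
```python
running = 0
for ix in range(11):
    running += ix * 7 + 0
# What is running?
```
Trace:
  running=0
  running=0, ix=0
  running=7, ix=1
  running=21, ix=2
  running=42, ix=3
  running=70, ix=4
  running=105, ix=5
  running=147, ix=6
  running=196, ix=7
  running=252, ix=8
  running=315, ix=9
  running=385, ix=10

Final answer: 385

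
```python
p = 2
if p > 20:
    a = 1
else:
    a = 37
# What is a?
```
Trace:
  p=2
  p=2, a=37

Final answer: 37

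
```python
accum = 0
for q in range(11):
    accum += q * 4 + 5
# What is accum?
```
Trace:
  accum=0
  accum=5, q=0
  accum=14, q=1
  accum=27, q=2
  accum=44, q=3
  accum=65, q=4
  accum=90, q=5
  accum=119, q=6
  accum=152, q=7
  accum=189, q=8
  accum=230, q=9
  accum=275, q=10

Final answer: 275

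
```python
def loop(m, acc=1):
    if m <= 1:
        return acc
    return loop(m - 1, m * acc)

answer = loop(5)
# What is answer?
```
Call trace:
loop(m=5, acc=1)
  loop(m=4, acc=5)
    loop(m=3, acc=20)
      loop(m=2, acc=60)
        loop(m=1, acc=120)
        -> return 120
      -> return 120
    -> return 120
  -> return 120
-> return 120

Final answer: 120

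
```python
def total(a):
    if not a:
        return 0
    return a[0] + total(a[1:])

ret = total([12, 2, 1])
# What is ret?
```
Call trace:
total(a=[12, 2, 1])
  total(a=[2, 1])
    total(a=[1])
      total(a=[])
      -> return 0
    -> return 1
  -> return 3
-> return 15

Final answer: 15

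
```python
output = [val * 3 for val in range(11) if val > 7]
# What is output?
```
Trace:
  val=0
  val=1
  val=2
  val=3
  val=4
  val=5
  val=6
  val=7
  val=8
  val=9
  val=10
  output=[24, 27, 30]

Final answer: [24, 27, 30]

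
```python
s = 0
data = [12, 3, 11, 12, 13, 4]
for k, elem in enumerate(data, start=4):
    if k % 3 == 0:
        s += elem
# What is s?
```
Trace:
  s=0
  s=0, k=4, elem=12
  s=0, k=5, elem=3
  s=11, k=6, elem=11
  s=11, k=7, elem=12
  s=11, k=8, elem=13
  s=15, k=9, elem=4

Final answer: 15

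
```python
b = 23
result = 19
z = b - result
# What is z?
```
Trace:
  b=23
  b=23, result=19
  b=23, result=19, z=4

Final answer: 4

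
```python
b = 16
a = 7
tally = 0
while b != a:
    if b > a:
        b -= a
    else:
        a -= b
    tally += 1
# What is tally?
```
Trace:
  b=16
  b=16, a=7
  b=16, a=7, tally=0
  b=9, a=7, tally=1
  b=2, a=7, tally=2
  b=2, a=5, tally=3
  b=2, a=3, tally=4
  b=2, a=1, tally=5
  b=1, a=1, tally=6

Final answer: 6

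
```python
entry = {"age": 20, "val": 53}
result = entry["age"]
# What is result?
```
Trace:
  entry={'age': 20, 'val': 53}
  entry={'age': 20, 'val': 53}, result=20

Final answer: 20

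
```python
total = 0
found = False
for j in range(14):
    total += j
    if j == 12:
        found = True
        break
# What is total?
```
Trace:
  total=0
  total=0, found=False
  total=0, found=False, j=0
  total=1, found=False, j=1
  total=3, found=False, j=2
  total=6, found=False, j=3
  total=10, found=False, j=4
  total=15, found=False, j=5
  total=21, found=False, j=6
  total=28, found=False, j=7
  total=36, found=False, j=8
  total=45, found=False, j=9
  total=55, found=False, j=10
  total=66, found=False, j=11
  total=78, found=True, j=12

Final answer: 78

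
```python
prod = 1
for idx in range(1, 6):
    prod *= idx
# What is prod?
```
Trace:
  prod=1
  prod=1, idx=1
  prod=2, idx=2
  prod=6, idx=3
  prod=24, idx=4
  prod=120, idx=5

Final answer: 120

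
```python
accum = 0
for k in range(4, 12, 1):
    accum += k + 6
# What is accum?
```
Trace:
  accum=0
  accum=10, k=4
  accum=21, k=5
  accum=33, k=6
  accum=46, k=7
  accum=60, k=8
  accum=75, k=9
  accum=91, k=10
  accum=108, k=11

Final answer: 108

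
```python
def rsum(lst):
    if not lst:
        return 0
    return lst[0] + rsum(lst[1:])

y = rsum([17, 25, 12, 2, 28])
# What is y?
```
Call trace:
rsum(lst=[17, 25, 12, 2, 28])
  rsum(lst=[25, 12, 2, 28])
    rsum(lst=[12, 2, 28])
      rsum(lst=[2, 28])
        rsum(lst=[28])
          rsum(lst=[])
          -> return 0
        -> return 28
      -> return 30
    -> return 42
  -> return 67
-> return 84

Final answer: 84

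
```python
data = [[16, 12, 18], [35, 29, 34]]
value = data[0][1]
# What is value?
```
Trace:
  data=[[16, 12, 18], [35, 29, 34]]
  data=[[16, 12, 18], [35, 29, 34]], value=12

Final answer: 12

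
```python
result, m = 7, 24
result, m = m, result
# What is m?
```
Trace:
  result=7, m=24
  result=24, m=7

Final answer: 7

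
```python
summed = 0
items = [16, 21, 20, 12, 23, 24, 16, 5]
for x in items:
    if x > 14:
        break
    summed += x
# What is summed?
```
Trace:
  summed=0
  summed=0, x=16

Final answer: 0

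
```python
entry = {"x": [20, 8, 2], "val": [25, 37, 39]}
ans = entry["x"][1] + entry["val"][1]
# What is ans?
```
Trace:
  entry={'x': [20, 8, 2], 'val': [25, 37, 39]}
  entry={'x': [20, 8, 2], 'val': [25, 37, 39]}, ans=45

Final answer: 45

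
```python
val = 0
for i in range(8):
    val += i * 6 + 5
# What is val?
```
Trace:
  val=0
  val=5, i=0
  val=16, i=1
  val=33, i=2
  val=56, i=3
  val=85, i=4
  val=120, i=5
  val=161, i=6
  val=208, i=7

Final answer: 208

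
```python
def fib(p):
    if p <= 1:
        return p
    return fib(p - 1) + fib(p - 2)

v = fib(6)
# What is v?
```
Call trace (a repeated sub-call is expanded the first time; later identical calls just restate its return value):
fib(p=6)
  fib(p=5)
    fib(p=4)
      fib(p=3)
        fib(p=2)
          fib(p=1)
          -> return 1
          fib(p=0)
          -> return 0
        -> return 1
        fib(p=1)
        -> return 1
      -> return 2
      fib(p=2) -> return 1  (same call as traced above)
    -> return 3
    fib(p=3) -> return 2  (same call as traced above)
  -> return 5
  fib(p=4) -> return 3  (same call as traced above)
-> return 8

Final answer: 8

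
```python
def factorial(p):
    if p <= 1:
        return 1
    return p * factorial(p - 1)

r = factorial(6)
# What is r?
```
Call trace:
factorial(p=6)
  factorial(p=5)
    factorial(p=4)
      factorial(p=3)
        factorial(p=2)
          factorial(p=1)
          -> return 1
        -> return 2
      -> return 6
    -> return 24
  -> return 120
-> return 720

Final answer: 720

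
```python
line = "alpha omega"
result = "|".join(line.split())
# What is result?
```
Trace:
  line='alpha omega'
  line='alpha omega', result='alpha|omega'

Final answer: 'alpha|omega'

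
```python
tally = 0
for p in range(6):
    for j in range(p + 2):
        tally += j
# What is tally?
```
Trace:
  tally=0
  tally=0, p=0, j=0
  tally=1, p=0, j=1
  tally=1, p=1, j=0
  tally=2, p=1, j=1
  tally=4, p=1, j=2
  tally=4, p=2, j=0
  tally=5, p=2, j=1
  tally=7, p=2, j=2
  tally=10, p=2, j=3
  tally=10, p=3, j=0
  tally=11, p=3, j=1
  tally=13, p=3, j=2
  tally=16, p=3, j=3
  tally=20, p=3, j=4
  tally=20, p=4, j=0
  tally=21, p=4, j=1
  tally=23, p=4, j=2
  tally=26, p=4, j=3
  tally=30, p=4, j=4
  tally=35, p=4, j=5
  tally=35, p=5, j=0
  tally=36, p=5, j=1
  tally=38, p=5, j=2
  tally=41, p=5, j=3
  tally=45, p=5, j=4
  tally=50, p=5, j=5
  tally=56, p=5, j=6

Final answer: 56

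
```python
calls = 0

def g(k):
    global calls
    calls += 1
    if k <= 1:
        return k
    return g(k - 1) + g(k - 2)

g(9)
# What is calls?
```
Call trace (a repeated sub-call is expanded the first time; later identical calls just restate its return value):
g(k=9)
  g(k=8)
    g(k=7)
      g(k=6)
        g(k=5)
          g(k=4)
            g(k=3)
              g(k=2)
                g(k=1)
                -> return 1
                g(k=0)
                -> return 0
              -> return 1
              g(k=1)
              -> return 1
            -> return 2
            g(k=2) -> return 1  (same call as traced above)
          -> return 3
          g(k=3) -> return 2  (same call as traced above)
        -> return 5
        g(k=4) -> return 3  (same call as traced above)
      -> return 8
      g(k=5) -> return 5  (same call as traced above)
    -> return 13
    g(k=6) -> return 8  (same call as traced above)
  -> return 21
  g(k=7) -> return 13  (same call as traced above)
-> return 34

calls is incremented once per call, so count the calls in each subtree. Let C(k) = number of calls made by g(k).
C(0) = C(1) = 1 (base case, no recursion); C(k) = 1 + C(k - 1) + C(k - 2) otherwise.
C(2) = 1 + C(1) + C(0) = 1 + 1 + 1 = 3
C(3) = 1 + C(2) + C(1) = 1 + 3 + 1 = 5
C(4) = 1 + C(3) + C(2) = 1 + 5 + 3 = 9
C(5) = 1 + C(4) + C(3) = 1 + 9 + 5 = 15
C(6) = 1 + C(5) + C(4) = 1 + 15 + 9 = 25
C(7) = 1 + C(6) + C(5) = 1 + 25 + 15 = 41
C(8) = 1 + C(7) + C(6) = 1 + 41 + 25 = 67
C(9) = 1 + C(8) + C(7) = 1 + 67 + 41 = 109
calls = C(9) = 109

Final answer: 109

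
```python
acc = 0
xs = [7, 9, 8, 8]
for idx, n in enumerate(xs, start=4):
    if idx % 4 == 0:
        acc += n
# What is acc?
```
Trace:
  acc=0
  acc=7, idx=4, n=7
  acc=7, idx=5, n=9
  acc=7, idx=6, n=8
  acc=7, idx=7, n=8

Final answer: 7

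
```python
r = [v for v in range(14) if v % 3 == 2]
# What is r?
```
Trace:
  v=0
  v=1
  v=2
  v=3
  v=4
  v=5
  v=6
  v=7
  v=8
  v=9
  v=10
  v=11
  v=12
  v=13
  r=[2, 5, 8, 11]

Final answer: [2, 5, 8, 11]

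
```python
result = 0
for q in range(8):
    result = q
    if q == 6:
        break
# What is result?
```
Trace:
  result=0
  result=0, q=0
  result=1, q=1
  result=2, q=2
  result=3, q=3
  result=4, q=4
  result=5, q=5
  result=6, q=6

Final answer: 6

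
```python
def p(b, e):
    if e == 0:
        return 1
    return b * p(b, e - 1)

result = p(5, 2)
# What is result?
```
Call trace:
p(b=5, e=2)
  p(b=5, e=1)
    p(b=5, e=0)
    -> return 1
  -> return 5
-> return 25

Final answer: 25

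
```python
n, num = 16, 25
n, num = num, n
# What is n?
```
Trace:
  n=16, num=25
  n=25, num=16

Final answer: 25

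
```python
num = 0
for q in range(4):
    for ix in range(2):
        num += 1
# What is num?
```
Trace:
  num=0
  num=1, q=0, ix=0
  num=2, q=0, ix=1
  num=3, q=1, ix=0
  num=4, q=1, ix=1
  num=5, q=2, ix=0
  num=6, q=2, ix=1
  num=7, q=3, ix=0
  num=8, q=3, ix=1

Final answer: 8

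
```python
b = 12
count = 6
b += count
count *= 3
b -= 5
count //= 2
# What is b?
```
Trace:
  b=12
  b=12, count=6
  b=18, count=6
  b=18, count=18
  b=13, count=18
  b=13, count=9

Final answer: 13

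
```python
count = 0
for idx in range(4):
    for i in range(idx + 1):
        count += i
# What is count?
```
Trace:
  count=0
  count=0, idx=0, i=0
  count=0, idx=1, i=0
  count=1, idx=1, i=1
  count=1, idx=2, i=0
  count=2, idx=2, i=1
  count=4, idx=2, i=2
  count=4, idx=3, i=0
  count=5, idx=3, i=1
  count=7, idx=3, i=2
  count=10, idx=3, i=3

Final answer: 10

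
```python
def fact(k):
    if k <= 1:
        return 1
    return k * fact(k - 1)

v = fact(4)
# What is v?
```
Call trace:
fact(k=4)
  fact(k=3)
    fact(k=2)
      fact(k=1)
      -> return 1
    -> return 2
  -> return 6
-> return 24

Final answer: 24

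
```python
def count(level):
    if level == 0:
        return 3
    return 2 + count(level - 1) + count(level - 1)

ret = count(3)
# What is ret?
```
Call trace (a repeated sub-call is expanded the first time; later identical calls just restate its return value):
count(level=3)
  count(level=2)
    count(level=1)
      count(level=0)
      -> return 3
      count(level=0)
      -> return 3
    -> return 8
    count(level=1) -> return 8  (same call as traced above)
  -> return 18
  count(level=2) -> return 18  (same call as traced above)
-> return 38

Final answer: 38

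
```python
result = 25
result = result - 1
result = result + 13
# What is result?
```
Trace:
  result=25
  result=24
  result=37

Final answer: 37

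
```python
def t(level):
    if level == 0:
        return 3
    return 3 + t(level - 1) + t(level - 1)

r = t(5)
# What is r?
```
Call trace (a repeated sub-call is expanded the first time; later identical calls just restate its return value):
t(level=5)
  t(level=4)
    t(level=3)
      t(level=2)
        t(level=1)
          t(level=0)
          -> return 3
          t(level=0)
          -> return 3
        -> return 9
        t(level=1) -> return 9  (same call as traced above)
      -> return 21
      t(level=2) -> return 21  (same call as traced above)
    -> return 45
    t(level=3) -> return 45  (same call as traced above)
  -> return 93
  t(level=4) -> return 93  (same call as traced above)
-> return 189

Final answer: 189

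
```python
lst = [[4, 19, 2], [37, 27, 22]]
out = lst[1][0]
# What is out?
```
Trace:
  lst=[[4, 19, 2], [37, 27, 22]]
  lst=[[4, 19, 2], [37, 27, 22]], out=37

Final answer: 37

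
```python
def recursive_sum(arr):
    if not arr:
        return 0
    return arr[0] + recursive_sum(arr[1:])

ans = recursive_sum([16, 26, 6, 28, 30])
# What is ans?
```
Call trace:
recursive_sum(arr=[16, 26, 6, 28, 30])
  recursive_sum(arr=[26, 6, 28, 30])
    recursive_sum(arr=[6, 28, 30])
      recursive_sum(arr=[28, 30])
        recursive_sum(arr=[30])
          recursive_sum(arr=[])
          -> return 0
        -> return 30
      -> return 58
    -> return 64
  -> return 90
-> return 106

Final answer: 106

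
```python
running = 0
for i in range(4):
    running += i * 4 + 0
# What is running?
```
Trace:
  running=0
  running=0, i=0
  running=4, i=1
  running=12, i=2
  running=24, i=3

Final answer: 24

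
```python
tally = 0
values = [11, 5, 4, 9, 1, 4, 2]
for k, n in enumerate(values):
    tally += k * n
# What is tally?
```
Trace:
  tally=0
  tally=0, k=0, n=11
  tally=5, k=1, n=5
  tally=13, k=2, n=4
  tally=40, k=3, n=9
  tally=44, k=4, n=1
  tally=64, k=5, n=4
  tally=76, k=6, n=2

Final answer: 76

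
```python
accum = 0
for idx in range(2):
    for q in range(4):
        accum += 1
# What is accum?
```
Trace:
  accum=0
  accum=1, idx=0, q=0
  accum=2, idx=0, q=1
  accum=3, idx=0, q=2
  accum=4, idx=0, q=3
  accum=5, idx=1, q=0
  accum=6, idx=1, q=1
  accum=7, idx=1, q=2
  accum=8, idx=1, q=3

Final answer: 8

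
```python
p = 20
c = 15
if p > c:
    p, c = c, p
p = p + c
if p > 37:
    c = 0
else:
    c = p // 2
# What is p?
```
Trace:
  p=20
  p=20, c=15
  p=15, c=20
  p=35, c=20
  p=35, c=17

Final answer: 35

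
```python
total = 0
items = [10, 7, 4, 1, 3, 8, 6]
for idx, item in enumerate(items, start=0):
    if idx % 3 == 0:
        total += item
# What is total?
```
Trace:
  total=0
  total=10, idx=0, item=10
  total=10, idx=1, item=7
  total=10, idx=2, item=4
  total=11, idx=3, item=1
  total=11, idx=4, item=3
  total=11, idx=5, item=8
  total=17, idx=6, item=6

Final answer: 17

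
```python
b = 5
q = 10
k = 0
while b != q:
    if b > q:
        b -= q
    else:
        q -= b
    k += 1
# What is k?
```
Trace:
  b=5
  b=5, q=10
  b=5, q=10, k=0
  b=5, q=5, k=1

Final answer: 1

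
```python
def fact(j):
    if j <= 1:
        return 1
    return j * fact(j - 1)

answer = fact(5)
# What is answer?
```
Call trace:
fact(j=5)
  fact(j=4)
    fact(j=3)
      fact(j=2)
        fact(j=1)
        -> return 1
      -> return 2
    -> return 6
  -> return 24
-> return 120

Final answer: 120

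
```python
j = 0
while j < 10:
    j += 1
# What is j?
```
Trace:
  j=0
  j=1
  j=2
  j=3
  j=4
  j=5
  j=6
  j=7
  j=8
  j=9
  j=10

Final answer: 10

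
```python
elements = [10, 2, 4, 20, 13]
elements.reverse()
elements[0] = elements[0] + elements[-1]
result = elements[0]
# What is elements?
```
Trace:
  elements=[10, 2, 4, 20, 13]
  elements=[13, 20, 4, 2, 10]
  elements=[23, 20, 4, 2, 10]
  elements=[23, 20, 4, 2, 10], result=23

Final answer: [23, 20, 4, 2, 10]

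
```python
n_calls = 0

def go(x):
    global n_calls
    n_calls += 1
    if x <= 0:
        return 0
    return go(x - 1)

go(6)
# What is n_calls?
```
Call trace:
go(x=6)
  go(x=5)
    go(x=4)
      go(x=3)
        go(x=2)
          go(x=1)
            go(x=0)
            -> return 0
          -> return 0
        -> return 0
      -> return 0
    -> return 0
  -> return 0
-> return 0

n_calls is incremented once per call. go is entered once for each x = 6, 5, 4, 3, 2, 1, 0 (the x <= 0 call returns without recursing), i.e. 6 + 1 calls.
n_calls = 7

Final answer: 7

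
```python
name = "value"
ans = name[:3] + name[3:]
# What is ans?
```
Trace:
  name='value'
  name='value', ans='value'

Final answer: 'value'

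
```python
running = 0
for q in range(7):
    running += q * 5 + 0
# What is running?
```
Trace:
  running=0
  running=0, q=0
  running=5, q=1
  running=15, q=2
  running=30, q=3
  running=50, q=4
  running=75, q=5
  running=105, q=6

Final answer: 105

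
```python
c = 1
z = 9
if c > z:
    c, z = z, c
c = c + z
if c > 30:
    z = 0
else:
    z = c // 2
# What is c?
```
Trace:
  c=1
  c=1, z=9
  c=1, z=9
  c=10, z=9
  c=10, z=5

Final answer: 10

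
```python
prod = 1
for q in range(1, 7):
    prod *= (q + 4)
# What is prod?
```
Trace:
  prod=1
  prod=5, q=1
  prod=30, q=2
  prod=210, q=3
  prod=1680, q=4
  prod=15120, q=5
  prod=151200, q=6

Final answer: 151200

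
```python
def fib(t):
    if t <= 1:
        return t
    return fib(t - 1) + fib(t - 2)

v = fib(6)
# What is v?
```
Call trace (a repeated sub-call is expanded the first time; later identical calls just restate its return value):
fib(t=6)
  fib(t=5)
    fib(t=4)
      fib(t=3)
        fib(t=2)
          fib(t=1)
          -> return 1
          fib(t=0)
          -> return 0
        -> return 1
        fib(t=1)
        -> return 1
      -> return 2
      fib(t=2) -> return 1  (same call as traced above)
    -> return 3
    fib(t=3) -> return 2  (same call as traced above)
  -> return 5
  fib(t=4) -> return 3  (same call as traced above)
-> return 8

Final answer: 8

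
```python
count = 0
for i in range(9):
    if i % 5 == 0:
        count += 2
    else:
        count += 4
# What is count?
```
Trace:
  count=0
  count=2, i=0
  count=6, i=1
  count=10, i=2
  count=14, i=3
  count=18, i=4
  count=20, i=5
  count=24, i=6
  count=28, i=7
  count=32, i=8

Final answer: 32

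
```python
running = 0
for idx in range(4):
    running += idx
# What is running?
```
Trace:
  running=0
  running=0, idx=0
  running=1, idx=1
  running=3, idx=2
  running=6, idx=3

Final answer: 6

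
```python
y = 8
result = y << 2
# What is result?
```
Trace:
  y=8
  y=8, result=32

Final answer: 32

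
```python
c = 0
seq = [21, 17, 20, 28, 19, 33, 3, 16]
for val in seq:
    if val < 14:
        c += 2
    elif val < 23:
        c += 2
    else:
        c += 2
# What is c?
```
Trace:
  c=0
  c=2, val=21
  c=4, val=17
  c=6, val=20
  c=8, val=28
  c=10, val=19
  c=12, val=33
  c=14, val=3
  c=16, val=16

Final answer: 16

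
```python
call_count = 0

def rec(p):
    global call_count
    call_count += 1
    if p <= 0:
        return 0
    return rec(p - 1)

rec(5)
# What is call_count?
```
Call trace:
rec(p=5)
  rec(p=4)
    rec(p=3)
      rec(p=2)
        rec(p=1)
          rec(p=0)
          -> return 0
        -> return 0
      -> return 0
    -> return 0
  -> return 0
-> return 0

call_count is incremented once per call. rec is entered once for each p = 5, 4, 3, 2, 1, 0 (the p <= 0 call returns without recursing), i.e. 5 + 1 calls.
call_count = 6

Final answer: 6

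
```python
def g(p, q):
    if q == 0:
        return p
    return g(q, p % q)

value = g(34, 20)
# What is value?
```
Call trace:
g(p=34, q=20)
  g(p=20, q=14)
    g(p=14, q=6)
      g(p=6, q=2)
        g(p=2, q=0)
        -> return 2
      -> return 2
    -> return 2
  -> return 2
-> return 2

Final answer: 2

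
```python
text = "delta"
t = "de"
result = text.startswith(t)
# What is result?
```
Trace:
  text='delta'
  text='delta', t='de'
  text='delta', t='de', result=True

Final answer: True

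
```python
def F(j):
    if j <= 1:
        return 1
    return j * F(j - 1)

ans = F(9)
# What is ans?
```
Call trace:
F(j=9)
  F(j=8)
    F(j=7)
      F(j=6)
        F(j=5)
          F(j=4)
            F(j=3)
              F(j=2)
                F(j=1)
                -> return 1
              -> return 2
            -> return 6
          -> return 24
        -> return 120
      -> return 720
    -> return 5040
  -> return 40320
-> return 362880

Final answer: 362880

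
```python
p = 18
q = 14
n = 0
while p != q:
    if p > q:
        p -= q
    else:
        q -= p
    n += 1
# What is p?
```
Trace:
  p=18
  p=18, q=14
  p=18, q=14, n=0
  p=4, q=14, n=1
  p=4, q=10, n=2
  p=4, q=6, n=3
  p=4, q=2, n=4
  p=2, q=2, n=5

Final answer: 2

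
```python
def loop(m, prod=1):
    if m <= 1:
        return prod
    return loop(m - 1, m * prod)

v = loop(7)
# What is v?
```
Call trace:
loop(m=7, prod=1)
  loop(m=6, prod=7)
    loop(m=5, prod=42)
      loop(m=4, prod=210)
        loop(m=3, prod=840)
          loop(m=2, prod=2520)
            loop(m=1, prod=5040)
            -> return 5040
          -> return 5040
        -> return 5040
      -> return 5040
    -> return 5040
  -> return 5040
-> return 5040

Final answer: 5040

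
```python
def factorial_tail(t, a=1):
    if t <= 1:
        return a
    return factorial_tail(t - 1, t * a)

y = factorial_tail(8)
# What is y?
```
Call trace:
factorial_tail(t=8, a=1)
  factorial_tail(t=7, a=8)
    factorial_tail(t=6, a=56)
      factorial_tail(t=5, a=336)
        factorial_tail(t=4, a=1680)
          factorial_tail(t=3, a=6720)
            factorial_tail(t=2, a=20160)
              factorial_tail(t=1, a=40320)
              -> return 40320
            -> return 40320
          -> return 40320
        -> return 40320
      -> return 40320
    -> return 40320
  -> return 40320
-> return 40320

Final answer: 40320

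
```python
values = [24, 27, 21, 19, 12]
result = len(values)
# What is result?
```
Trace:
  values=[24, 27, 21, 19, 12]
  values=[24, 27, 21, 19, 12], result=5

Final answer: 5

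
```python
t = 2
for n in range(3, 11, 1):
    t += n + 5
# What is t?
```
Trace:
  t=2
  t=10, n=3
  t=19, n=4
  t=29, n=5
  t=40, n=6
  t=52, n=7
  t=65, n=8
  t=79, n=9
  t=94, n=10

Final answer: 94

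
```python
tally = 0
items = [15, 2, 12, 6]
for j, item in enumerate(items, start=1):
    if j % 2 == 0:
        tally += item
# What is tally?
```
Trace:
  tally=0
  tally=0, j=1, item=15
  tally=2, j=2, item=2
  tally=2, j=3, item=12
  tally=8, j=4, item=6

Final answer: 8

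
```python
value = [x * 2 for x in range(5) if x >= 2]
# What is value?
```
Trace:
  x=0
  x=1
  x=2
  x=3
  x=4
  value=[4, 6, 8]

Final answer: [4, 6, 8]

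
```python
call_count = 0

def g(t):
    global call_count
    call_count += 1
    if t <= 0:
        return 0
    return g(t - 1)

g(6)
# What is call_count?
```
Call trace:
g(t=6)
  g(t=5)
    g(t=4)
      g(t=3)
        g(t=2)
          g(t=1)
            g(t=0)
            -> return 0
          -> return 0
        -> return 0
      -> return 0
    -> return 0
  -> return 0
-> return 0

call_count is incremented once per call. g is entered once for each t = 6, 5, 4, 3, 2, 1, 0 (the t <= 0 call returns without recursing), i.e. 6 + 1 calls.
call_count = 7

Final answer: 7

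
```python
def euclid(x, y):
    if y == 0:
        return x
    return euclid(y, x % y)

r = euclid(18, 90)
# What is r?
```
Call trace:
euclid(x=18, y=90)
  euclid(x=90, y=18)
    euclid(x=18, y=0)
    -> return 18
  -> return 18
-> return 18

Final answer: 18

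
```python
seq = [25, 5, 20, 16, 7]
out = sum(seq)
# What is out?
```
Trace:
  seq=[25, 5, 20, 16, 7]
  seq=[25, 5, 20, 16, 7], out=73

Final answer: 73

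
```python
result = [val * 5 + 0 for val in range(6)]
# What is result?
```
Trace:
  val=0
  val=1
  val=2
  val=3
  val=4
  val=5
  result=[0, 5, 10, 15, 20, 25]

Final answer: [0, 5, 10, 15, 20, 25]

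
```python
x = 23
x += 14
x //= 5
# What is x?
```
Trace:
  x=23
  x=37
  x=7

Final answer: 7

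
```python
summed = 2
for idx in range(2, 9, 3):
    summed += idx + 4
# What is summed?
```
Trace:
  summed=2
  summed=8, idx=2
  summed=17, idx=5
  summed=29, idx=8

Final answer: 29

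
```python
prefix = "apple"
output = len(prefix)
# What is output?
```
Trace:
  prefix='apple'
  prefix='apple', output=5

Final answer: 5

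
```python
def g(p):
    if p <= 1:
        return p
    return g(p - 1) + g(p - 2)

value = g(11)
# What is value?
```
Call trace (a repeated sub-call is expanded the first time; later identical calls just restate its return value):
g(p=11)
  g(p=10)
    g(p=9)
      g(p=8)
        g(p=7)
          g(p=6)
            g(p=5)
              g(p=4)
                g(p=3)
                  g(p=2)
                    g(p=1)
                    -> return 1
                    g(p=0)
                    -> return 0
                  -> return 1
                  g(p=1)
                  -> return 1
                -> return 2
                g(p=2) -> return 1  (same call as traced above)
              -> return 3
              g(p=3) -> return 2  (same call as traced above)
            -> return 5
            g(p=4) -> return 3  (same call as traced above)
          -> return 8
          g(p=5) -> return 5  (same call as traced above)
        -> return 13
        g(p=6) -> return 8  (same call as traced above)
      -> return 21
      g(p=7) -> return 13  (same call as traced above)
    -> return 34
    g(p=8) -> return 21  (same call as traced above)
  -> return 55
  g(p=9) -> return 34  (same call as traced above)
-> return 89

Final answer: 89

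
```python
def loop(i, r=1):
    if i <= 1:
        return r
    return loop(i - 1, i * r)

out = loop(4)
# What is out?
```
Call trace:
loop(i=4, r=1)
  loop(i=3, r=4)
    loop(i=2, r=12)
      loop(i=1, r=24)
      -> return 24
    -> return 24
  -> return 24
-> return 24

Final answer: 24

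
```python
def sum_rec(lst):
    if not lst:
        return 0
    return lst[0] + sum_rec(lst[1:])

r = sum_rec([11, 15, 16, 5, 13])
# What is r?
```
Call trace:
sum_rec(lst=[11, 15, 16, 5, 13])
  sum_rec(lst=[15, 16, 5, 13])
    sum_rec(lst=[16, 5, 13])
      sum_rec(lst=[5, 13])
        sum_rec(lst=[13])
          sum_rec(lst=[])
          -> return 0
        -> return 13
      -> return 18
    -> return 34
  -> return 49
-> return 60

Final answer: 60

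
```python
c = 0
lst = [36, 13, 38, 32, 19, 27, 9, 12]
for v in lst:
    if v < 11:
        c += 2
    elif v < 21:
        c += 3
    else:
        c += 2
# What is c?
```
Trace:
  c=0
  c=2, v=36
  c=5, v=13
  c=7, v=38
  c=9, v=32
  c=12, v=19
  c=14, v=27
  c=16, v=9
  c=19, v=12

Final answer: 19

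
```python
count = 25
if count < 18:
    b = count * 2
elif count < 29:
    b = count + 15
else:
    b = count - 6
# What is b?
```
Trace:
  count=25
  count=25, b=40

Final answer: 40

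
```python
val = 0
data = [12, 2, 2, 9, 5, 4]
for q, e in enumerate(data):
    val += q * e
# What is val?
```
Trace:
  val=0
  val=0, q=0, e=12
  val=2, q=1, e=2
  val=6, q=2, e=2
  val=33, q=3, e=9
  val=53, q=4, e=5
  val=73, q=5, e=4

Final answer: 73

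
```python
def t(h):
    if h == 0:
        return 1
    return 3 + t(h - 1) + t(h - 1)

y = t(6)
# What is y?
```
Call trace (a repeated sub-call is expanded the first time; later identical calls just restate its return value):
t(h=6)
  t(h=5)
    t(h=4)
      t(h=3)
        t(h=2)
          t(h=1)
            t(h=0)
            -> return 1
            t(h=0)
            -> return 1
          -> return 5
          t(h=1) -> return 5  (same call as traced above)
        -> return 13
        t(h=2) -> return 13  (same call as traced above)
      -> return 29
      t(h=3) -> return 29  (same call as traced above)
    -> return 61
    t(h=4) -> return 61  (same call as traced above)
  -> return 125
  t(h=5) -> return 125  (same call as traced above)
-> return 253

Final answer: 253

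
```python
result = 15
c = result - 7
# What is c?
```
Trace:
  result=15
  result=15, c=8

Final answer: 8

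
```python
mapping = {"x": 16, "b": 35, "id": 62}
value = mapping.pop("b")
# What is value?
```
Trace:
  mapping={'x': 16, 'b': 35, 'id': 62}
  mapping={'x': 16, 'id': 62}, value=35

Final answer: 35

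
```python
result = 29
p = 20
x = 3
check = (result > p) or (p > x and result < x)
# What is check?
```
Trace:
  result=29
  result=29, p=20
  result=29, p=20, x=3
  result=29, p=20, x=3, check=True

Final answer: True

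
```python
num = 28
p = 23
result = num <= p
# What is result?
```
Trace:
  num=28
  num=28, p=23
  num=28, p=23, result=False

Final answer: False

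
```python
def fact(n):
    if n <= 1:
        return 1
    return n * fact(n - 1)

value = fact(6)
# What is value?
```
Call trace:
fact(n=6)
  fact(n=5)
    fact(n=4)
      fact(n=3)
        fact(n=2)
          fact(n=1)
          -> return 1
        -> return 2
      -> return 6
    -> return 24
  -> return 120
-> return 720

Final answer: 720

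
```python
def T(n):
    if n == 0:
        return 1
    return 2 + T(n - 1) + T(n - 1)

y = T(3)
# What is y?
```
Call trace (a repeated sub-call is expanded the first time; later identical calls just restate its return value):
T(n=3)
  T(n=2)
    T(n=1)
      T(n=0)
      -> return 1
      T(n=0)
      -> return 1
    -> return 4
    T(n=1) -> return 4  (same call as traced above)
  -> return 10
  T(n=2) -> return 10  (same call as traced above)
-> return 22

Final answer: 22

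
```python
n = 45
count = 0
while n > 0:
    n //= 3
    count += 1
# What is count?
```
Trace:
  n=45
  n=45, count=0
  n=15, count=1
  n=5, count=2
  n=1, count=3
  n=0, count=4

Final answer: 4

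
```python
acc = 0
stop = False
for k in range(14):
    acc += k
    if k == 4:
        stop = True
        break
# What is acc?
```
Trace:
  acc=0
  acc=0, stop=False
  acc=0, stop=False, k=0
  acc=1, stop=False, k=1
  acc=3, stop=False, k=2
  acc=6, stop=False, k=3
  acc=10, stop=True, k=4

Final answer: 10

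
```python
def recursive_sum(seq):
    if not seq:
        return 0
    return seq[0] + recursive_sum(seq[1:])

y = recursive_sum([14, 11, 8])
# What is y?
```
Call trace:
recursive_sum(seq=[14, 11, 8])
  recursive_sum(seq=[11, 8])
    recursive_sum(seq=[8])
      recursive_sum(seq=[])
      -> return 0
    -> return 8
  -> return 19
-> return 33

Final answer: 33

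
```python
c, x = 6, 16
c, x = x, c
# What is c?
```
Trace:
  c=6, x=16
  c=16, x=6

Final answer: 16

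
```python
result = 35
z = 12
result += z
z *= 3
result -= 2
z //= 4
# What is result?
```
Trace:
  result=35
  result=35, z=12
  result=47, z=12
  result=47, z=36
  result=45, z=36
  result=45, z=9

Final answer: 45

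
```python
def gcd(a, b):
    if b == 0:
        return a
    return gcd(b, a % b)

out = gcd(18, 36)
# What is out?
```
Call trace:
gcd(a=18, b=36)
  gcd(a=36, b=18)
    gcd(a=18, b=0)
    -> return 18
  -> return 18
-> return 18

Final answer: 18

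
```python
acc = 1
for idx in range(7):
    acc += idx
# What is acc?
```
Trace:
  acc=1
  acc=1, idx=0
  acc=2, idx=1
  acc=4, idx=2
  acc=7, idx=3
  acc=11, idx=4
  acc=16, idx=5
  acc=22, idx=6

Final answer: 22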